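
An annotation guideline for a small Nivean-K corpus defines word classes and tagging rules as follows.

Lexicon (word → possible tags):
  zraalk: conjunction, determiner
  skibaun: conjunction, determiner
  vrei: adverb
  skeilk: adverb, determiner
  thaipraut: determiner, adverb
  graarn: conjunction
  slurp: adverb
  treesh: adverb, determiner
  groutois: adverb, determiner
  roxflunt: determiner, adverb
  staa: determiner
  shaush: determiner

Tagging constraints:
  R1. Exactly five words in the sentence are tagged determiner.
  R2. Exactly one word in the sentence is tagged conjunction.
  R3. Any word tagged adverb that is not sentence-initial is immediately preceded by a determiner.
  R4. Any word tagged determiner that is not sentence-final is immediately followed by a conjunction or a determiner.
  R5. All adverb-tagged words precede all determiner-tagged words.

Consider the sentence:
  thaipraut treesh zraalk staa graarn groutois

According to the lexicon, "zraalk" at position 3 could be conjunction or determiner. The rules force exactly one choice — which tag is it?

Candidates per position — 1:thaipraut {determiner,adverb}; 2:treesh {adverb,determiner}; 3:zraalk {conjunction,determiner}; 4:staa {determiner}; 5:graarn {conjunction}; 6:groutois {adverb,determiner}.
Word 1 cannot be adverb — rule 1 would then fail for every completion. It is determiner.
Word 2 cannot be adverb — rule 1 would then fail for every completion. It is determiner.
Word 3 cannot be conjunction — rule 1 would then fail for every completion. It is determiner.
Word 6 cannot be adverb — rule 1 would then fail for every completion. It is determiner.
The unique satisfying tagging is: determiner determiner determiner determiner conjunction determiner.
Checking: rule 1 holds; rule 2 holds; rule 3 holds; rule 4 holds; rule 5 holds.

determiner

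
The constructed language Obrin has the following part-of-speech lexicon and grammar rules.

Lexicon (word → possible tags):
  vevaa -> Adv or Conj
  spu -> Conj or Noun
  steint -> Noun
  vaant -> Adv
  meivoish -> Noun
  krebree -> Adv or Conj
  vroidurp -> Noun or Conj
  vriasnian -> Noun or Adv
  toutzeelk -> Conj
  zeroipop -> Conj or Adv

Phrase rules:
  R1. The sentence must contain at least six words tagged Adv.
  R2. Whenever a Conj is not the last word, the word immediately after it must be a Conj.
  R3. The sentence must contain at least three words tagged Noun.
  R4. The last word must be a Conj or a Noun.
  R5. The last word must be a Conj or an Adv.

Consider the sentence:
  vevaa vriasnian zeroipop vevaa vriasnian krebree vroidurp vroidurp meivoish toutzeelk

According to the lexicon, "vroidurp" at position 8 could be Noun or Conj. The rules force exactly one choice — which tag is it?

Candidates per position — 1:vevaa {Adv,Conj}; 2:vriasnian {Noun,Adv}; 3:zeroipop {Conj,Adv}; 4:vevaa {Adv,Conj}; 5:vriasnian {Noun,Adv}; 6:krebree {Adv,Conj}; 7:vroidurp {Noun,Conj}; 8:vroidurp {Noun,Conj}; 9:meivoish {Noun}; 10:toutzeelk {Conj}.
Position 1: Conj is ruled out by rule 1; that leaves Adv.
Position 2: Noun is ruled out by rule 1; that leaves Adv.
Position 3: Conj is ruled out by rule 1; that leaves Adv.
Position 4: Conj is ruled out by rule 1; that leaves Adv.
Position 5: Noun is ruled out by rule 1; that leaves Adv.
Position 6: Conj is ruled out by rule 1; that leaves Adv.
Position 7: Conj is ruled out by rule 2; that leaves Noun.
Position 8: Conj is ruled out by rule 2; that leaves Noun.
The only consistent sequence is: Adv Adv Adv Adv Adv Adv Noun Noun Noun Conj.
Checking: rule 1 ok; rule 2 ok; rule 3 ok; rule 4 ok; rule 5 ok.

Noun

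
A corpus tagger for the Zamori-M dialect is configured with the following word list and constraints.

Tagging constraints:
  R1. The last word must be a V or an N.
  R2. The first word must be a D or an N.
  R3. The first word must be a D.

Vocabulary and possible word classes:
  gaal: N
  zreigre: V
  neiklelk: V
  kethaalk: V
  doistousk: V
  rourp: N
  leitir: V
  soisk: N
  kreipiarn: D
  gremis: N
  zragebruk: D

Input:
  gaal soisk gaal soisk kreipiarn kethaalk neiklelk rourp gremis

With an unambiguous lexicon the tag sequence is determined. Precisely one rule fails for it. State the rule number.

Fixed tagging: N N N N D V V N N.
Applying the rules: R1 holds, R2 holds, R3 violated.
Only rule 3 fails.

3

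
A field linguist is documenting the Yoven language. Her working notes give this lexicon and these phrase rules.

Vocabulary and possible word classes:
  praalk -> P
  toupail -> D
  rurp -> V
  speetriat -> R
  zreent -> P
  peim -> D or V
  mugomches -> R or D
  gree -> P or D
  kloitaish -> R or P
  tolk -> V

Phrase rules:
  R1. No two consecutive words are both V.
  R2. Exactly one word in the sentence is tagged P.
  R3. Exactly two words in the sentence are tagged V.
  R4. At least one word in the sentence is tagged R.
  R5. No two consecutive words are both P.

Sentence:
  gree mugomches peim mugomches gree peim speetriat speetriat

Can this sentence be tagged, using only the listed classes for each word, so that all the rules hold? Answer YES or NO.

YES

Candidates per position — 1:gree {P,D}; 2:mugomches {R,D}; 3:peim {D,V}; 4:mugomches {R,D}; 5:gree {P,D}; 6:peim {D,V}; 7:speetriat {R}; 8:speetriat {R}.
One satisfying assignment: P R V R D V R R.
Check: rule 1 ✓; rule 2 ✓; rule 3 ✓; rule 4 ✓; rule 5 ✓.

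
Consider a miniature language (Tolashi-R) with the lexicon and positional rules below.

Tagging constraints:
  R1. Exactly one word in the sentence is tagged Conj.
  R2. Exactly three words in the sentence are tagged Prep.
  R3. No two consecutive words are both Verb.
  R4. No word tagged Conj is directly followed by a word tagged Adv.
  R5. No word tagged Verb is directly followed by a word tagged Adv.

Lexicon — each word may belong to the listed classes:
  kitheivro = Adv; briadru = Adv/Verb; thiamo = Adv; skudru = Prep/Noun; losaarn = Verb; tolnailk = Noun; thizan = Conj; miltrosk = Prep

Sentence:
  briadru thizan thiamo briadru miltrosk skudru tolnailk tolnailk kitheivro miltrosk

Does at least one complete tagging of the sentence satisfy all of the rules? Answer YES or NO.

NO

Candidates per position — 1:briadru {Adv,Verb}; 2:thizan {Conj}; 3:thiamo {Adv}; 4:briadru {Adv,Verb}; 5:miltrosk {Prep}; 6:skudru {Prep,Noun}; 7:tolnailk {Noun}; 8:tolnailk {Noun}; 9:kitheivro {Adv}; 10:miltrosk {Prep}.
Rule 4 cannot be satisfied by any choice of tags from the lexicon.
So there is no consistent tagging.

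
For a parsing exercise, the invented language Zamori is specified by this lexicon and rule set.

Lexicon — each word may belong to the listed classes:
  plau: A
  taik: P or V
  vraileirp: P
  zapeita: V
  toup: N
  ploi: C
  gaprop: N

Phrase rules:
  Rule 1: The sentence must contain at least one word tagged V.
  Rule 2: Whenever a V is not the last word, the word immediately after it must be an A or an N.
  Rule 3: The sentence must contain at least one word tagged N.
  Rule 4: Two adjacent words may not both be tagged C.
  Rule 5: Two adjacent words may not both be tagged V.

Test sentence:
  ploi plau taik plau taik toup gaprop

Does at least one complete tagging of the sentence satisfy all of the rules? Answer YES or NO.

YES

Candidates per position — 1:ploi {C}; 2:plau {A}; 3:taik {P,V}; 4:plau {A}; 5:taik {P,V}; 6:toup {N}; 7:gaprop {N}.
One satisfying assignment: C A P A V N N.
Verifying each rule — rule 1 satisfied; rule 2 satisfied; rule 3 satisfied; rule 4 satisfied; rule 5 satisfied.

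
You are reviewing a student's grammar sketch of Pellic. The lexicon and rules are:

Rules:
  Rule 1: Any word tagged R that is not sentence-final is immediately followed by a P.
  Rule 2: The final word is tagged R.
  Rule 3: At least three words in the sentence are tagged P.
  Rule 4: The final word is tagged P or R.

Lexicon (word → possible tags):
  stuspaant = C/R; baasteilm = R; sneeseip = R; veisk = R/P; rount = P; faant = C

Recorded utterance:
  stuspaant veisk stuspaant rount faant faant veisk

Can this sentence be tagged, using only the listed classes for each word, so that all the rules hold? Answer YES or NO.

NO

Candidates per position — 1:stuspaant {C,R}; 2:veisk {R,P}; 3:stuspaant {C,R}; 4:rount {P}; 5:faant {C}; 6:faant {C}; 7:veisk {R,P}.
Every candidate sequence violates at least one rule; no consistent tagging exists.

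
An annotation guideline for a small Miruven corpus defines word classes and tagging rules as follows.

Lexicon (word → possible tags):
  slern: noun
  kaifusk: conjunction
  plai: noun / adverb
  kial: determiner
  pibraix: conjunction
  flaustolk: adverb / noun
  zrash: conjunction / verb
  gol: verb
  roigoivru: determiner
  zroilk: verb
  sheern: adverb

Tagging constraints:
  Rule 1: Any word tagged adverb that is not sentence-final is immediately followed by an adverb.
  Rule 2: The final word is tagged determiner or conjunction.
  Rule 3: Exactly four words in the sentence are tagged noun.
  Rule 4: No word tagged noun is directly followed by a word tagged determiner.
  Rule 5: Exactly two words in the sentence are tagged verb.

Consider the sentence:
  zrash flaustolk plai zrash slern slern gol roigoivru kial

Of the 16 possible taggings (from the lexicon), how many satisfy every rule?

Candidates per position — 1:zrash {conjunction,verb}; 2:flaustolk {adverb,noun}; 3:plai {noun,adverb}; 4:zrash {conjunction,verb}; 5:slern {noun}; 6:slern {noun}; 7:gol {verb}; 8:roigoivru {determiner}; 9:kial {determiner}.
There are 16 candidate sequences in total.
The sequences that satisfy every rule: conjunction noun noun verb noun noun verb determiner determiner; verb noun noun conjunction noun noun verb determiner determiner.
Count = 2.

2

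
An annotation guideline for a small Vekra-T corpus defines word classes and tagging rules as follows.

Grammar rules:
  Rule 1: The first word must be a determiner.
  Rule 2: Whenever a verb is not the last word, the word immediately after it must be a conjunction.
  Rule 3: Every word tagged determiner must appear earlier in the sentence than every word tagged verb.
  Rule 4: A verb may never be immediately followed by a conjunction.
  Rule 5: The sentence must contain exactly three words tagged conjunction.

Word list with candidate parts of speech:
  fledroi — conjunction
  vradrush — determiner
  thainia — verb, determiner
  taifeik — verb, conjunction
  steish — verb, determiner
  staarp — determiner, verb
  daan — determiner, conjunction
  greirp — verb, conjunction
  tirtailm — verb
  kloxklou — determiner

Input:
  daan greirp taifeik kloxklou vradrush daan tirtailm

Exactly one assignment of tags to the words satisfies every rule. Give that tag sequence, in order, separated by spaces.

Candidates per position — 1:daan {determiner,conjunction}; 2:greirp {verb,conjunction}; 3:taifeik {verb,conjunction}; 4:kloxklou {determiner}; 5:vradrush {determiner}; 6:daan {determiner,conjunction}; 7:tirtailm {verb}.
Word 1 cannot be conjunction — rule 1 would then fail for every completion. It is determiner.
Word 2 cannot be verb — rule 3 would then fail for every completion. It is conjunction.
Word 3 cannot be verb — rule 2 would then fail for every completion. It is conjunction.
Word 6 cannot be determiner — rule 5 would then fail for every completion. It is conjunction.
The only consistent sequence is: determiner conjunction conjunction determiner determiner conjunction verb.
Check: rule 1 holds; rule 2 holds; rule 3 holds; rule 4 holds; rule 5 holds.

determiner conjunction conjunction determiner determiner conjunction verb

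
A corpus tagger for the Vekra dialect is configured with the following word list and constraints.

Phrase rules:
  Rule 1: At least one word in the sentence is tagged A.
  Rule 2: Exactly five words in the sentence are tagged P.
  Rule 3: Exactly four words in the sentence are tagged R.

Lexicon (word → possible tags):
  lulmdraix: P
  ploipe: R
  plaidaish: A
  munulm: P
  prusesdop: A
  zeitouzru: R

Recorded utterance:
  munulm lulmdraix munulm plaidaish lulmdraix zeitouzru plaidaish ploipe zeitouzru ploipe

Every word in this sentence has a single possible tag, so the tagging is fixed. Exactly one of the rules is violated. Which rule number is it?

2

Fixed tagging: P P P A P R A R R R.
Applying the rules: R1 holds, R2 violated, R3 holds.
Only rule 2 fails.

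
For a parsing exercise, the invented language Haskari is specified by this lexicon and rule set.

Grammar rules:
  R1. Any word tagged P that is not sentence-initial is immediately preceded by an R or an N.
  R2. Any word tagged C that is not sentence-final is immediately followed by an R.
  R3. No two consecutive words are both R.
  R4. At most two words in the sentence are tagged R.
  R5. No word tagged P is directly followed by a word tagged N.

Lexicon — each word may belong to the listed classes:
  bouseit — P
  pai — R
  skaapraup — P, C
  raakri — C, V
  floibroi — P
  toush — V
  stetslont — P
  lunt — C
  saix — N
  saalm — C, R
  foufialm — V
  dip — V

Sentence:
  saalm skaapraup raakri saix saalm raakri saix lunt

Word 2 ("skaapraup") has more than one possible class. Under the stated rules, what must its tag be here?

P

Candidates per position — 1:saalm {C,R}; 2:skaapraup {P,C}; 3:raakri {C,V}; 4:saix {N}; 5:saalm {C,R}; 6:raakri {C,V}; 7:saix {N}; 8:lunt {C}.
If word 1 were C, no tagging could satisfy rule 2; so word 1 is R.
If word 2 were C, no tagging could satisfy rule 2; so word 2 is P.
If word 3 were C, no tagging could satisfy rule 2; so word 3 is V.
If word 5 were C, no tagging could satisfy rule 2; so word 5 is R.
If word 6 were C, no tagging could satisfy rule 2; so word 6 is V.
That leaves exactly one tagging: R P V N R V N C.
Checking: rule 1 holds; rule 2 holds; rule 3 holds; rule 4 holds; rule 5 holds.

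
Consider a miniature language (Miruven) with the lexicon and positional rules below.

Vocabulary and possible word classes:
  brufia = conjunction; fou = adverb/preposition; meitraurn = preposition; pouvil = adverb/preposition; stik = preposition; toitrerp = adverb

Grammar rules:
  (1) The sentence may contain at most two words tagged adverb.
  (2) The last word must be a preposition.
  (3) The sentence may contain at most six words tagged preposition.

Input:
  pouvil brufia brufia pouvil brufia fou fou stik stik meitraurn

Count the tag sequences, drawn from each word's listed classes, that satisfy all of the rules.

Candidates per position — 1:pouvil {adverb,preposition}; 2:brufia {conjunction}; 3:brufia {conjunction}; 4:pouvil {adverb,preposition}; 5:brufia {conjunction}; 6:fou {adverb,preposition}; 7:fou {adverb,preposition}; 8:stik {preposition}; 9:stik {preposition}; 10:meitraurn {preposition}.
There are 16 candidate sequences in total.
Checking each against the rules leaves 10 sequences.
Count = 10.

10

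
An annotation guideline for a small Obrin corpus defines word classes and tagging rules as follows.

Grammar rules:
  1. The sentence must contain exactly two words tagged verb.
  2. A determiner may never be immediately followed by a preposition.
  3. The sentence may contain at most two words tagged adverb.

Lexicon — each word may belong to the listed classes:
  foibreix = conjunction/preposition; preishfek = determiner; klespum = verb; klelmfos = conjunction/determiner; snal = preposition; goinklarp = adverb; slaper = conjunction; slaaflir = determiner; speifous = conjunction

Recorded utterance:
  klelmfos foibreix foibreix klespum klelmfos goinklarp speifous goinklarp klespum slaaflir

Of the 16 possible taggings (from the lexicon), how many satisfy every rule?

12

Candidates per position — 1:klelmfos {conjunction,determiner}; 2:foibreix {conjunction,preposition}; 3:foibreix {conjunction,preposition}; 4:klespum {verb}; 5:klelmfos {conjunction,determiner}; 6:goinklarp {adverb}; 7:speifous {conjunction}; 8:goinklarp {adverb}; 9:klespum {verb}; 10:slaaflir {determiner}.
There are 16 candidate sequences in total.
Checking each against the rules leaves 12 sequences.
Count = 12.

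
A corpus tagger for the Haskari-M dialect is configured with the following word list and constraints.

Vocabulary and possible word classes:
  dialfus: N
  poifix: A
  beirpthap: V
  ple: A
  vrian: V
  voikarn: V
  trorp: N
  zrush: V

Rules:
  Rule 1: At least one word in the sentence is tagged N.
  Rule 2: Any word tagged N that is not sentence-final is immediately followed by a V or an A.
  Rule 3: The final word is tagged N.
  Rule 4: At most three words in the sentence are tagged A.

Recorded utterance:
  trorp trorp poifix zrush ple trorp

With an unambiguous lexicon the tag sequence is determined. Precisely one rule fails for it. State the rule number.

Fixed tagging: N N A V A N.
Applying the rules: R1 ok, R2 fails, R3 ok, R4 ok.
Only rule 2 fails.

2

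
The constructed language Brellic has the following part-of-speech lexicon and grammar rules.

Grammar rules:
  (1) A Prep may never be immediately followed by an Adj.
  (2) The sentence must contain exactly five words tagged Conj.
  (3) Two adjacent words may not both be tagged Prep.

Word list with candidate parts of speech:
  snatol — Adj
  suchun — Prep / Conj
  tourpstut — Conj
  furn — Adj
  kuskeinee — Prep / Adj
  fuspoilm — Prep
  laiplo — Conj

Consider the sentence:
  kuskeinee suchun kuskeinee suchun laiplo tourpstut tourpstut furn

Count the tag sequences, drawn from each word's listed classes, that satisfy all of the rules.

4

Candidates per position — 1:kuskeinee {Prep,Adj}; 2:suchun {Prep,Conj}; 3:kuskeinee {Prep,Adj}; 4:suchun {Prep,Conj}; 5:laiplo {Conj}; 6:tourpstut {Conj}; 7:tourpstut {Conj}; 8:furn {Adj}.
There are 16 candidate sequences in total.
The sequences that satisfy every rule: Prep Conj Prep Conj Conj Conj Conj Adj; Prep Conj Adj Conj Conj Conj Conj Adj; Adj Conj Prep Conj Conj Conj Conj Adj; Adj Conj Adj Conj Conj Conj Conj Adj.
Count = 4.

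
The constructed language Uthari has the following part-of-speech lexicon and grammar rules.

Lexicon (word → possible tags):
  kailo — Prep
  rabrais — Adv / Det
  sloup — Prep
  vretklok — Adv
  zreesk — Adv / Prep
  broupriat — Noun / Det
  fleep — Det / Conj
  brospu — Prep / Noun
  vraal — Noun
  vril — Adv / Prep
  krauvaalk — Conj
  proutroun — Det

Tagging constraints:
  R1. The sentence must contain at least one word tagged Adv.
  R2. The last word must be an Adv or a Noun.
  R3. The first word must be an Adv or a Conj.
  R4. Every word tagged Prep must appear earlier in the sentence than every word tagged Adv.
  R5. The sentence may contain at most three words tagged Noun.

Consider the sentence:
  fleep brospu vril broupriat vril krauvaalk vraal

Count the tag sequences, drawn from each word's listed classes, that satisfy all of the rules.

8

Candidates per position — 1:fleep {Det,Conj}; 2:brospu {Prep,Noun}; 3:vril {Adv,Prep}; 4:broupriat {Noun,Det}; 5:vril {Adv,Prep}; 6:krauvaalk {Conj}; 7:vraal {Noun}.
There are 32 candidate sequences in total.
Checking each against the rules leaves 8 sequences.
Count = 8.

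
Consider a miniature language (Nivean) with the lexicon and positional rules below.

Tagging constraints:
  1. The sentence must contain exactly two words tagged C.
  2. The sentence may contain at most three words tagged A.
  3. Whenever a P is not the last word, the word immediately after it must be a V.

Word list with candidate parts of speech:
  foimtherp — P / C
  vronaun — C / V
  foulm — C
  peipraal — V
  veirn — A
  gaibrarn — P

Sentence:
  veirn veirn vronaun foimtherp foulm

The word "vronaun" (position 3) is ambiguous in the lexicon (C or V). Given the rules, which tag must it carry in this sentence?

Candidates per position — 1:veirn {A}; 2:veirn {A}; 3:vronaun {C,V}; 4:foimtherp {P,C}; 5:foulm {C}.
Word 4 cannot be P — rule 3 would then fail for every completion. It is C.
Word 3 cannot be C — rule 1 would then fail for every completion. It is V.
The only consistent sequence is: A A V C C.
Rule-by-rule: rule 1 ✓; rule 2 ✓; rule 3 ✓.

V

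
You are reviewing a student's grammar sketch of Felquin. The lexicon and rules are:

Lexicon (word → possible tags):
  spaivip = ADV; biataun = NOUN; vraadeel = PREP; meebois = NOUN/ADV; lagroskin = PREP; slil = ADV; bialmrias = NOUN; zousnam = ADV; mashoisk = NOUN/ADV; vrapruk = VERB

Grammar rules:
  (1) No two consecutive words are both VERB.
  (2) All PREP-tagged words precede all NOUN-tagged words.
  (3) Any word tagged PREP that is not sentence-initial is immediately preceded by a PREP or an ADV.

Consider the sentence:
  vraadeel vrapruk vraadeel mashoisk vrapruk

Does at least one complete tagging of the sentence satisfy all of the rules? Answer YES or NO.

NO

Candidates per position — 1:vraadeel {PREP}; 2:vrapruk {VERB}; 3:vraadeel {PREP}; 4:mashoisk {NOUN,ADV}; 5:vrapruk {VERB}.
Rule 3 cannot be satisfied by any choice of tags from the lexicon.
So there is no consistent tagging.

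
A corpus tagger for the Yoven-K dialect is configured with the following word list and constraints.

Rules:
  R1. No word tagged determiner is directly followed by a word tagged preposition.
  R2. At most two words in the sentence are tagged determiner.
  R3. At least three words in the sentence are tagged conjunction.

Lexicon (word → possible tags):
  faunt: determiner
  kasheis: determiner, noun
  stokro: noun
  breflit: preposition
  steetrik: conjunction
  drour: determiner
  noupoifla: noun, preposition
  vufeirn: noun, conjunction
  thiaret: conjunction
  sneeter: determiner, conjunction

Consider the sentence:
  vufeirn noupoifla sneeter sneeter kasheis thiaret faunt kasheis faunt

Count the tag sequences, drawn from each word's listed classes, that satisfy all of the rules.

4

Candidates per position — 1:vufeirn {noun,conjunction}; 2:noupoifla {noun,preposition}; 3:sneeter {determiner,conjunction}; 4:sneeter {determiner,conjunction}; 5:kasheis {determiner,noun}; 6:thiaret {conjunction}; 7:faunt {determiner}; 8:kasheis {determiner,noun}; 9:faunt {determiner}.
There are 64 candidate sequences in total.
The sequences that satisfy every rule: noun noun conjunction conjunction noun conjunction determiner noun determiner; noun preposition conjunction conjunction noun conjunction determiner noun determiner; conjunction noun conjunction conjunction noun conjunction determiner noun determiner; conjunction preposition conjunction conjunction noun conjunction determiner noun determiner.
Count = 4.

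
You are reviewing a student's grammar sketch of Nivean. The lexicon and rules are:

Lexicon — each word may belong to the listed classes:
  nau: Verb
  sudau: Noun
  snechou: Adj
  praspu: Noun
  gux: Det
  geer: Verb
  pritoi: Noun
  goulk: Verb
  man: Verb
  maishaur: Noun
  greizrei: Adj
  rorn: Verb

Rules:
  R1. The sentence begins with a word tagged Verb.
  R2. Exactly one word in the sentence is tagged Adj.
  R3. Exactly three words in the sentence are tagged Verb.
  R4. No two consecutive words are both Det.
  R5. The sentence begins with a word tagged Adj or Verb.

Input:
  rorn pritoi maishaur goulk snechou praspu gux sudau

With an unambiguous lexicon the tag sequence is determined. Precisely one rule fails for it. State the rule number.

3

Fixed tagging: Verb Noun Noun Verb Adj Noun Det Noun.
Applying the rules: R1 ok, R2 ok, R3 fails, R4 ok, R5 ok.
Only rule 3 fails.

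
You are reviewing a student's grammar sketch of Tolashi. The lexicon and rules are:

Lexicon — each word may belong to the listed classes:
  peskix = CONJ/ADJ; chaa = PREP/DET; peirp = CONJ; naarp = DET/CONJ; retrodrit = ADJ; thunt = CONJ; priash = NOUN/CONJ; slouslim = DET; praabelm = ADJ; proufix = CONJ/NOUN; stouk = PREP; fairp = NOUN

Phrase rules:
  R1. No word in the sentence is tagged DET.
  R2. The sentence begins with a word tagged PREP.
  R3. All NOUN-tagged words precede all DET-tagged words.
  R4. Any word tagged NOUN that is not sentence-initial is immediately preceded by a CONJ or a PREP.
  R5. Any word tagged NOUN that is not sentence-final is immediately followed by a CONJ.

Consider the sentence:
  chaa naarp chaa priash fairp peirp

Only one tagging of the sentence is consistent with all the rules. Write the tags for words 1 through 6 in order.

PREP CONJ PREP CONJ NOUN CONJ

Candidates per position — 1:chaa {PREP,DET}; 2:naarp {DET,CONJ}; 3:chaa {PREP,DET}; 4:priash {NOUN,CONJ}; 5:fairp {NOUN}; 6:peirp {CONJ}.
Word 1 cannot be DET — rule 1 would then fail for every completion. It is PREP.
Word 2 cannot be DET — rule 1 would then fail for every completion. It is CONJ.
Word 3 cannot be DET — rule 1 would then fail for every completion. It is PREP.
Word 4 cannot be NOUN — rule 4 would then fail for every completion. It is CONJ.
So the tagging must be: PREP CONJ PREP CONJ NOUN CONJ.
Checking: rule 1 satisfied; rule 2 satisfied; rule 3 satisfied; rule 4 satisfied; rule 5 satisfied.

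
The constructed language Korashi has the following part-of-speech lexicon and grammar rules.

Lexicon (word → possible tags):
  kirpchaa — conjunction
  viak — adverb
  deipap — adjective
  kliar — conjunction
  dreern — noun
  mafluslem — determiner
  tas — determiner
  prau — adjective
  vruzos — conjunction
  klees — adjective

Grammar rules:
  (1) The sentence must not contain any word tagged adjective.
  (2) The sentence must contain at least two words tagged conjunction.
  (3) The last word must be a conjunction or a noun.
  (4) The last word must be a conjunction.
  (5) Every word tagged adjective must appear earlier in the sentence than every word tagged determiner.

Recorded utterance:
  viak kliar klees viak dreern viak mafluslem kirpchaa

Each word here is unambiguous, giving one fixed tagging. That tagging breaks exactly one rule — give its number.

1

Fixed tagging: adverb conjunction adjective adverb noun adverb determiner conjunction.
Checking each rule: R1 fails, R2 ok, R3 ok, R4 ok, R5 ok.
Only rule 1 fails.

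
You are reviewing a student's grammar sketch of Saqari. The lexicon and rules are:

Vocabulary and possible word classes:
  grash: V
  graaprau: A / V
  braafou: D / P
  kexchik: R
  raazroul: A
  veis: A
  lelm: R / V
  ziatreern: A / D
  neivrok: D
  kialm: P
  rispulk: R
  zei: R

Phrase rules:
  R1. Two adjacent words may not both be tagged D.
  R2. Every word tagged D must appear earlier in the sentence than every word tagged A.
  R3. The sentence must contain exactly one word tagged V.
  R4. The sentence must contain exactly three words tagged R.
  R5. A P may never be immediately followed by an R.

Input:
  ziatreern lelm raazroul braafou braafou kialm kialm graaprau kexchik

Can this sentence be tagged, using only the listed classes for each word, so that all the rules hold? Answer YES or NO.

NO

Candidates per position — 1:ziatreern {A,D}; 2:lelm {R,V}; 3:raazroul {A}; 4:braafou {D,P}; 5:braafou {D,P}; 6:kialm {P}; 7:kialm {P}; 8:graaprau {A,V}; 9:kexchik {R}.
Rule 4 cannot be satisfied by any choice of tags from the lexicon.
So there is no consistent tagging.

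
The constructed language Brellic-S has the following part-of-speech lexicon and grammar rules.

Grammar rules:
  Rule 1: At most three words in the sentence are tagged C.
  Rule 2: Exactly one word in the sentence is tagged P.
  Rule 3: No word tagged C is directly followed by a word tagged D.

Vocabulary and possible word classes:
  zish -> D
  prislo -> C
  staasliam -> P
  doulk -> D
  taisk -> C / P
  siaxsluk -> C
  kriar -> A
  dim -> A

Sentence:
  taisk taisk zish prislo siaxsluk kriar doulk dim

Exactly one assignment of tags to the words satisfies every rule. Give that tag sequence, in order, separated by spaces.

Candidates per position — 1:taisk {C,P}; 2:taisk {C,P}; 3:zish {D}; 4:prislo {C}; 5:siaxsluk {C}; 6:kriar {A}; 7:doulk {D}; 8:dim {A}.
Position 2: tagging it C would leave rule 3 unsatisfiable, so it must be P.
Position 1: tagging it P would leave rule 2 unsatisfiable, so it must be C.
That leaves exactly one tagging: C P D C C A D A.
Checking: rule 1 ✓; rule 2 ✓; rule 3 ✓.

C P D C C A D A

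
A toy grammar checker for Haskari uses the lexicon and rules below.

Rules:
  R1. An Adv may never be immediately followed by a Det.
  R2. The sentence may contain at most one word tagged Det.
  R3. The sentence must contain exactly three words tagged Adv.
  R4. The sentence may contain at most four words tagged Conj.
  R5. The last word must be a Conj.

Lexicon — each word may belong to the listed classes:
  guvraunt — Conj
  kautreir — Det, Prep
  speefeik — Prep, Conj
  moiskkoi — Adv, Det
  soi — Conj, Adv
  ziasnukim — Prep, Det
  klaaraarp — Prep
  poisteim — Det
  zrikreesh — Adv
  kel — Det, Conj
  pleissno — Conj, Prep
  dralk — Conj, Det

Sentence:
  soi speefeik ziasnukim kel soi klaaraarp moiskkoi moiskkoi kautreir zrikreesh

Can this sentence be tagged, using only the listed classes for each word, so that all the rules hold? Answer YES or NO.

Candidates per position — 1:soi {Conj,Adv}; 2:speefeik {Prep,Conj}; 3:ziasnukim {Prep,Det}; 4:kel {Det,Conj}; 5:soi {Conj,Adv}; 6:klaaraarp {Prep}; 7:moiskkoi {Adv,Det}; 8:moiskkoi {Adv,Det}; 9:kautreir {Det,Prep}; 10:zrikreesh {Adv}.
Rule 5 cannot be satisfied by any choice of tags from the lexicon.
So there is no consistent tagging.

NO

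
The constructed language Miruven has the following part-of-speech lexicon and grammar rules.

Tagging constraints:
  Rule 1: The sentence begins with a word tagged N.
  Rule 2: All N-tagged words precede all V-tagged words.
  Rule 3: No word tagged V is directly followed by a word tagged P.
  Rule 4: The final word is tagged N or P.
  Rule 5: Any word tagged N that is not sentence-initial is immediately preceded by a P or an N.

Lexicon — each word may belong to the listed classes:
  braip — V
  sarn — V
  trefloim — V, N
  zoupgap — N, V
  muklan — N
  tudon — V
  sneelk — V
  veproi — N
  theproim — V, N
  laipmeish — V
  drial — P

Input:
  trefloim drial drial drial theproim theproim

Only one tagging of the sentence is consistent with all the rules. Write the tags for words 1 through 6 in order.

N P P P N N

Candidates per position — 1:trefloim {V,N}; 2:drial {P}; 3:drial {P}; 4:drial {P}; 5:theproim {V,N}; 6:theproim {V,N}.
Position 1: V is ruled out by rule 1; that leaves N.
Position 6: V is ruled out by rule 4; that leaves N.
Position 5: V is ruled out by rule 2; that leaves N.
The only consistent sequence is: N P P P N N.
Check: rule 1 holds; rule 2 holds; rule 3 holds; rule 4 holds; rule 5 holds.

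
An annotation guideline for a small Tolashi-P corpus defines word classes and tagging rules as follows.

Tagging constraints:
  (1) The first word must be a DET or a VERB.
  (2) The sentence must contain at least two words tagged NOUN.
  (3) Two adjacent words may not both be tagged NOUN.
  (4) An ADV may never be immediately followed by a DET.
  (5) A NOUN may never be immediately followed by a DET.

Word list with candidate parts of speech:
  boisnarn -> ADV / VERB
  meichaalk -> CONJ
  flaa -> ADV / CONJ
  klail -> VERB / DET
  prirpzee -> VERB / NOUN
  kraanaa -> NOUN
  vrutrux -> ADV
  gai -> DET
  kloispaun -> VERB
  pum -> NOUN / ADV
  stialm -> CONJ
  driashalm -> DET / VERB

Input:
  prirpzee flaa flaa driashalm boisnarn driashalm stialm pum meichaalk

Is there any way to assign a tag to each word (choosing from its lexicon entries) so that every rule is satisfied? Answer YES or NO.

NO

Candidates per position — 1:prirpzee {VERB,NOUN}; 2:flaa {ADV,CONJ}; 3:flaa {ADV,CONJ}; 4:driashalm {DET,VERB}; 5:boisnarn {ADV,VERB}; 6:driashalm {DET,VERB}; 7:stialm {CONJ}; 8:pum {NOUN,ADV}; 9:meichaalk {CONJ}.
Every candidate sequence violates at least one rule; no consistent tagging exists.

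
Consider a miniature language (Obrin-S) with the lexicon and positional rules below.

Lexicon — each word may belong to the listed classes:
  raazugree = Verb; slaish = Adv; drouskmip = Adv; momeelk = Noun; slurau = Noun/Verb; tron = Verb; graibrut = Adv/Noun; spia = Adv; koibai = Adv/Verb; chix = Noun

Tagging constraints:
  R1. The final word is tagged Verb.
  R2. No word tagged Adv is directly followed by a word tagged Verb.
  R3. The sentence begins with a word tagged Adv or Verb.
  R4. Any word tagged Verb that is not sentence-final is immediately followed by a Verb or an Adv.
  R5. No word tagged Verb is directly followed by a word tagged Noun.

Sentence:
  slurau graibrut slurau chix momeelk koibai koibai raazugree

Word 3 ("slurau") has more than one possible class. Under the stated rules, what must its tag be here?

Candidates per position — 1:slurau {Noun,Verb}; 2:graibrut {Adv,Noun}; 3:slurau {Noun,Verb}; 4:chix {Noun}; 5:momeelk {Noun}; 6:koibai {Adv,Verb}; 7:koibai {Adv,Verb}; 8:raazugree {Verb}.
At position 1, choosing Noun makes rule 3 impossible to satisfy; hence Verb.
At position 2, choosing Noun makes rule 4 impossible to satisfy; hence Adv.
At position 3, choosing Verb makes rule 2 impossible to satisfy; hence Noun.
At position 6, choosing Adv makes rule 2 impossible to satisfy; hence Verb.
At position 7, choosing Adv makes rule 2 impossible to satisfy; hence Verb.
The only consistent sequence is: Verb Adv Noun Noun Noun Verb Verb Verb.
Verifying each rule — rule 1 satisfied; rule 2 satisfied; rule 3 satisfied; rule 4 satisfied; rule 5 satisfied.

Noun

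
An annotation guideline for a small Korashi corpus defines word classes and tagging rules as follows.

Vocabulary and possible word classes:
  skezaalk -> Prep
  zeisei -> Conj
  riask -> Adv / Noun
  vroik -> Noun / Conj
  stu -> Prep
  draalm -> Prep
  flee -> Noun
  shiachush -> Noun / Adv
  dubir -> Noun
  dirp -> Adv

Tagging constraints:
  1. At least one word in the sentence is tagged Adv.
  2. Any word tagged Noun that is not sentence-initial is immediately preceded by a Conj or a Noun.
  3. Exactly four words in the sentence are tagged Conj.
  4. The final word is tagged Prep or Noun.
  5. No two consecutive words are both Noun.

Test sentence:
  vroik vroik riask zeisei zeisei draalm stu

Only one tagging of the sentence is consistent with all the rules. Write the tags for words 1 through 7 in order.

Candidates per position — 1:vroik {Noun,Conj}; 2:vroik {Noun,Conj}; 3:riask {Adv,Noun}; 4:zeisei {Conj}; 5:zeisei {Conj}; 6:draalm {Prep}; 7:stu {Prep}.
Position 1: tagging it Noun would leave rule 3 unsatisfiable, so it must be Conj.
Position 2: tagging it Noun would leave rule 3 unsatisfiable, so it must be Conj.
Position 3: tagging it Noun would leave rule 1 unsatisfiable, so it must be Adv.
So the tagging must be: Conj Conj Adv Conj Conj Prep Prep.
Rule-by-rule: rule 1 ok; rule 2 ok; rule 3 ok; rule 4 ok; rule 5 ok.

Conj Conj Adv Conj Conj Prep Prep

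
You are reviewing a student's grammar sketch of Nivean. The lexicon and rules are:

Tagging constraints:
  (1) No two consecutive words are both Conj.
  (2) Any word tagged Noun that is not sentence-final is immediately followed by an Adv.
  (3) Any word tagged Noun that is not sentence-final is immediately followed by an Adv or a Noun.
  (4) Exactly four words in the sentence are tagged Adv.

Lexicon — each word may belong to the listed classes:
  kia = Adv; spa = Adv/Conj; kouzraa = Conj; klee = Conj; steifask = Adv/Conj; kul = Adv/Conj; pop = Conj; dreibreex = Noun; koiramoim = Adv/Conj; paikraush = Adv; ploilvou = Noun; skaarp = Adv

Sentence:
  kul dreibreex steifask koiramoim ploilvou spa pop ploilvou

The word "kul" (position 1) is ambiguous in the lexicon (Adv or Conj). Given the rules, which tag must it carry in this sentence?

Candidates per position — 1:kul {Adv,Conj}; 2:dreibreex {Noun}; 3:steifask {Adv,Conj}; 4:koiramoim {Adv,Conj}; 5:ploilvou {Noun}; 6:spa {Adv,Conj}; 7:pop {Conj}; 8:ploilvou {Noun}.
At position 1, choosing Conj makes rule 4 impossible to satisfy; hence Adv.
At position 3, choosing Conj makes rule 2 impossible to satisfy; hence Adv.
At position 4, choosing Conj makes rule 4 impossible to satisfy; hence Adv.
At position 6, choosing Conj makes rule 1 impossible to satisfy; hence Adv.
That leaves exactly one tagging: Adv Noun Adv Adv Noun Adv Conj Noun.
Rule-by-rule: rule 1 ✓; rule 2 ✓; rule 3 ✓; rule 4 ✓.

Adv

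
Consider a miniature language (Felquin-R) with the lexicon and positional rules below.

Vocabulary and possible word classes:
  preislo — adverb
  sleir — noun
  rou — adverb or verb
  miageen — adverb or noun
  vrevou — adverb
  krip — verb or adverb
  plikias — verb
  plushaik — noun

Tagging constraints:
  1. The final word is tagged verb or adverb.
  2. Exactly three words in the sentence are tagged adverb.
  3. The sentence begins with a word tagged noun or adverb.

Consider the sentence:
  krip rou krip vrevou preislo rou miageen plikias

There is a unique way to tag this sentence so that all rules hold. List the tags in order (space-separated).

Candidates per position — 1:krip {verb,adverb}; 2:rou {adverb,verb}; 3:krip {verb,adverb}; 4:vrevou {adverb}; 5:preislo {adverb}; 6:rou {adverb,verb}; 7:miageen {adverb,noun}; 8:plikias {verb}.
Position 1: tagging it verb would leave rule 3 unsatisfiable, so it must be adverb.
Position 2: tagging it adverb would leave rule 2 unsatisfiable, so it must be verb.
Position 3: tagging it adverb would leave rule 2 unsatisfiable, so it must be verb.
Position 6: tagging it adverb would leave rule 2 unsatisfiable, so it must be verb.
Position 7: tagging it adverb would leave rule 2 unsatisfiable, so it must be noun.
That leaves exactly one tagging: adverb verb verb adverb adverb verb noun verb.
Checking: rule 1 ✓; rule 2 ✓; rule 3 ✓.

adverb verb verb adverb adverb verb noun verb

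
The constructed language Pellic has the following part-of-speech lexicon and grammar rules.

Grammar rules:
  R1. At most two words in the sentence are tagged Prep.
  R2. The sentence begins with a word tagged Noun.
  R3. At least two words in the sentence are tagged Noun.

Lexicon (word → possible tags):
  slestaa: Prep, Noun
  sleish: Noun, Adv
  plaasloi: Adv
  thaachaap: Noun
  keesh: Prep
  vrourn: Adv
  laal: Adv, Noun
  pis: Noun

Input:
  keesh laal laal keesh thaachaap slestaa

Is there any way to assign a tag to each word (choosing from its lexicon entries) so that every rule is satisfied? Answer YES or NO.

NO

Candidates per position — 1:keesh {Prep}; 2:laal {Adv,Noun}; 3:laal {Adv,Noun}; 4:keesh {Prep}; 5:thaachaap {Noun}; 6:slestaa {Prep,Noun}.
Rule 2 cannot be satisfied by any choice of tags from the lexicon.
So there is no consistent tagging.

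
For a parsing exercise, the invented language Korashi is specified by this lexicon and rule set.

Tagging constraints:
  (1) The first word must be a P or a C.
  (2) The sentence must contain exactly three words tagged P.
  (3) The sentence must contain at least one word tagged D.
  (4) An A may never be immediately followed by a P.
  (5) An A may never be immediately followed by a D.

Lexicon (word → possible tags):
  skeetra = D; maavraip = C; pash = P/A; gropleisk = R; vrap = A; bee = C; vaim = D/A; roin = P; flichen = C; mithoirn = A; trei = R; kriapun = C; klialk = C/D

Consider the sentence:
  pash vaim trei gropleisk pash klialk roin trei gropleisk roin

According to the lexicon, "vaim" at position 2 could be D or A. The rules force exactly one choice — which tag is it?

D

Candidates per position — 1:pash {P,A}; 2:vaim {D,A}; 3:trei {R}; 4:gropleisk {R}; 5:pash {P,A}; 6:klialk {C,D}; 7:roin {P}; 8:trei {R}; 9:gropleisk {R}; 10:roin {P}.
Word 1 cannot be A — rule 1 would then fail for every completion. It is P.
Word 5 cannot be P — rule 2 would then fail for every completion. It is A.
Word 6 cannot be D — rule 5 would then fail for every completion. It is C.
Word 2 cannot be A — rule 3 would then fail for every completion. It is D.
That leaves exactly one tagging: P D R R A C P R R P.
Checking: rule 1 ✓; rule 2 ✓; rule 3 ✓; rule 4 ✓; rule 5 ✓.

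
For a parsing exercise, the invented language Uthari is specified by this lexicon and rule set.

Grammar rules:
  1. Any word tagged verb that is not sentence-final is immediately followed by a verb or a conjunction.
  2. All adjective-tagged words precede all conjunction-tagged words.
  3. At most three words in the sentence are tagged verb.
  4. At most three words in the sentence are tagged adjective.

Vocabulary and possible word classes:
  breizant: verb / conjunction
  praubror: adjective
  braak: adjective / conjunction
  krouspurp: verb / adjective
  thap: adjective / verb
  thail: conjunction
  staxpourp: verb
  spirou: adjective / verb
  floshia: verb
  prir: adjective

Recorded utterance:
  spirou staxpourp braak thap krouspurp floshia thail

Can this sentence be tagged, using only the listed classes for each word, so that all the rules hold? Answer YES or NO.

Candidates per position — 1:spirou {adjective,verb}; 2:staxpourp {verb}; 3:braak {adjective,conjunction}; 4:thap {adjective,verb}; 5:krouspurp {verb,adjective}; 6:floshia {verb}; 7:thail {conjunction}.
Every candidate sequence violates at least one rule; no consistent tagging exists.

NO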